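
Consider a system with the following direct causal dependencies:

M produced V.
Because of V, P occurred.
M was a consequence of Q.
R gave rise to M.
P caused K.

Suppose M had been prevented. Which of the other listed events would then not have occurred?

Downstream of M: V, P, K.

K, P, V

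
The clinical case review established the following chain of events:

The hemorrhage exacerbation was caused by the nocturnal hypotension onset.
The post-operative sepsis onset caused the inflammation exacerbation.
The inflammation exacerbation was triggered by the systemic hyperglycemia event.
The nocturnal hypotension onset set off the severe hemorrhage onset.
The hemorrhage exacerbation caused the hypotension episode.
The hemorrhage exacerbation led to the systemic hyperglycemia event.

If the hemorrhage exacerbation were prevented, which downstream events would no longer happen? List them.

the hypotension episode, the systemic hyperglycemia event

Downstream of the hemorrhage exacerbation: the systemic hyperglycemia event, the inflammation exacerbation, the hypotension episode.
Of those, still caused via another path: the inflammation exacerbation.
The remainder have no surviving cause.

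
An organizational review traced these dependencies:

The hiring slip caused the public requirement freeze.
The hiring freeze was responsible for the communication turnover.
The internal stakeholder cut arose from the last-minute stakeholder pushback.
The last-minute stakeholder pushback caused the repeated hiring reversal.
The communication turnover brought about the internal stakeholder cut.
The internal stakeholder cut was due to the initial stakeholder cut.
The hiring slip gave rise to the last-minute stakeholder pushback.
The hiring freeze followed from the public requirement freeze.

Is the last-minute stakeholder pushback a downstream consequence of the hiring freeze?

The hiring freeze leads to the communication turnover, the internal stakeholder cut; the last-minute stakeholder pushback is not among them.

No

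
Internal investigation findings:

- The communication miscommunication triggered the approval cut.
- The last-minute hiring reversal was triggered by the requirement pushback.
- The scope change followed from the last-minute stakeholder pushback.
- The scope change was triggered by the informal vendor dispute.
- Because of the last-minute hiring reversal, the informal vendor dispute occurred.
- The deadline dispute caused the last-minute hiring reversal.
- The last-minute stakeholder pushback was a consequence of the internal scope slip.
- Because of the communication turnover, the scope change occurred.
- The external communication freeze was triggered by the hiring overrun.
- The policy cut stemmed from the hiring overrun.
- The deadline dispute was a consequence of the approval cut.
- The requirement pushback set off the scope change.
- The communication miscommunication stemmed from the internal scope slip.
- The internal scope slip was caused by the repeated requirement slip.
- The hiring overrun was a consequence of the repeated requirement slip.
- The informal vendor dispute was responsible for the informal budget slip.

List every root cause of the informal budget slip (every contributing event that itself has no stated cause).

the repeated requirement slip, the requirement pushback

Tracing upstream from the informal budget slip: the informal budget slip ← the informal vendor dispute ← the last-minute hiring reversal ← the deadline dispute ← the approval cut ← the communication miscommunication ← the internal scope slip ← the repeated requirement slip.
A separate upstream branch: the informal budget slip ← the informal vendor dispute ← the last-minute hiring reversal ← the requirement pushback.
Each of those chain origins has no stated cause.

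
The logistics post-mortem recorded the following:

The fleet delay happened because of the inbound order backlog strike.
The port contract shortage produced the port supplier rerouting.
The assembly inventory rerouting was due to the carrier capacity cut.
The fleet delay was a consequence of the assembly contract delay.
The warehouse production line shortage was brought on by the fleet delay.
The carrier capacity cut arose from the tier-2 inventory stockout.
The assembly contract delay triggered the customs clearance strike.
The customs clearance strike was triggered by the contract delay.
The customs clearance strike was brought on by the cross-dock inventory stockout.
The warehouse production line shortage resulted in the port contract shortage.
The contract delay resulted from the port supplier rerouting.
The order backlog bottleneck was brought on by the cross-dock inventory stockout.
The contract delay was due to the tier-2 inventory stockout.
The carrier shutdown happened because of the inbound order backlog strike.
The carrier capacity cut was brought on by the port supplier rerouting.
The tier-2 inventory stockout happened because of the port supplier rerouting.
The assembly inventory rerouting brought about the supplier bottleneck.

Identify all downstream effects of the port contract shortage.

Direct effects: the port supplier rerouting.
2 steps out: the tier-2 inventory stockout, the carrier capacity cut, the contract delay.
3 steps out: the customs clearance strike, the assembly inventory rerouting.
4 steps out: the supplier bottleneck.
Not reachable from it: the cross-dock inventory stockout, the inbound order backlog strike, the order backlog bottleneck, the assembly contract delay, the fleet delay, the warehouse production line shortage, the carrier shutdown.

the assembly inventory rerouting, the carrier capacity cut, the contract delay, the customs clearance strike, the port supplier rerouting, the supplier bottleneck, the tier-2 inventory stockout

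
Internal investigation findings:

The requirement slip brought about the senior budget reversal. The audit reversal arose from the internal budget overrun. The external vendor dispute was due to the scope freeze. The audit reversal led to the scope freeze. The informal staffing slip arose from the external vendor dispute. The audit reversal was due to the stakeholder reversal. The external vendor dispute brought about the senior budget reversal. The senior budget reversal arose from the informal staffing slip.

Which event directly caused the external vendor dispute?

Upstream contributors include the stakeholder reversal, the internal budget overrun, the audit reversal, but only the scope freeze feeds directly into the external vendor dispute.

the scope freeze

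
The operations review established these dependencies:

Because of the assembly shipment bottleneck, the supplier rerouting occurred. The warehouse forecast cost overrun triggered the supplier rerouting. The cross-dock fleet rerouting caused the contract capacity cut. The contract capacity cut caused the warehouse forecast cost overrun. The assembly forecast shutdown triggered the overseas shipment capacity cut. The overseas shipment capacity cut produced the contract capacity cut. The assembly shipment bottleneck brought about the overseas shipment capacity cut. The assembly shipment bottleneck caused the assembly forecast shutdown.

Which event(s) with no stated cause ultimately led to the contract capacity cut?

Tracing upstream from the contract capacity cut: the contract capacity cut ← the overseas shipment capacity cut ← the assembly shipment bottleneck.
A separate upstream branch: the contract capacity cut ← the cross-dock fleet rerouting.
Each of those chain origins has no stated cause.

the assembly shipment bottleneck, the cross-dock fleet rerouting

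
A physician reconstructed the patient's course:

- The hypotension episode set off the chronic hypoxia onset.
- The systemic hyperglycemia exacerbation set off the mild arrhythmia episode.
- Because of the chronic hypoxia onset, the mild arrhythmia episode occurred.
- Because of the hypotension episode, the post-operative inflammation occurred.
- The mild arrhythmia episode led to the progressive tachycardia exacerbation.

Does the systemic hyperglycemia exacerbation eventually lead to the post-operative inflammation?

No

The systemic hyperglycemia exacerbation leads to the mild arrhythmia episode, the progressive tachycardia exacerbation; the post-operative inflammation is not among them.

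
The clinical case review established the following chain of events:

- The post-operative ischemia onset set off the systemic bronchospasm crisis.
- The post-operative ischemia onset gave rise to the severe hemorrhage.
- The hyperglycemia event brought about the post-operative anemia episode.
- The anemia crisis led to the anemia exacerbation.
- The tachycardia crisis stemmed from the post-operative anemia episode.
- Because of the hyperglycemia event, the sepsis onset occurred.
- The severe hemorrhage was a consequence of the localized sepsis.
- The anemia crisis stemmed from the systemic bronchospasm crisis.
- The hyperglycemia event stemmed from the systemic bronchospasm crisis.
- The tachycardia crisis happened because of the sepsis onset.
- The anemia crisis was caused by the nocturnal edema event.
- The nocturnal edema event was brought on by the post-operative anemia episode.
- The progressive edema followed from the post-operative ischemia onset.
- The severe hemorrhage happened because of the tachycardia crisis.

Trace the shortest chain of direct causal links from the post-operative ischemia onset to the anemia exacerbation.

the post-operative ischemia onset → the systemic bronchospasm crisis
the systemic bronchospasm crisis → the anemia crisis
the anemia crisis → the anemia exacerbation
Length: 3 steps.

the post-operative ischemia onset → the systemic bronchospasm crisis → the anemia crisis → the anemia exacerbation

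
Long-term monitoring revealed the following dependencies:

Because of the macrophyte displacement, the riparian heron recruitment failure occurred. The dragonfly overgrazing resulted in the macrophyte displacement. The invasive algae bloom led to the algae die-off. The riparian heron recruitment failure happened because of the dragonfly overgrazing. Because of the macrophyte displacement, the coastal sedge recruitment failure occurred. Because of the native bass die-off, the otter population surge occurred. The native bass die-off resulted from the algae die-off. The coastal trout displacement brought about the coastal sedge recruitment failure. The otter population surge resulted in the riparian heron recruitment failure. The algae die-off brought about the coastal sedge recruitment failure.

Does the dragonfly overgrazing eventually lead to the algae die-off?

No

The dragonfly overgrazing leads to the macrophyte displacement, the riparian heron recruitment failure, the coastal sedge recruitment failure; the algae die-off is not among them.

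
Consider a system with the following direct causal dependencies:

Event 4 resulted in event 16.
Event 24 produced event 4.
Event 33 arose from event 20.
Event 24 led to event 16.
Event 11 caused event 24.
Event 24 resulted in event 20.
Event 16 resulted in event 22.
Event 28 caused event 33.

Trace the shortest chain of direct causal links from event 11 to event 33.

event 11 → event 24
event 24 → event 20
event 20 → event 33
Length: 3 steps.

event 11 → event 24 → event 20 → event 33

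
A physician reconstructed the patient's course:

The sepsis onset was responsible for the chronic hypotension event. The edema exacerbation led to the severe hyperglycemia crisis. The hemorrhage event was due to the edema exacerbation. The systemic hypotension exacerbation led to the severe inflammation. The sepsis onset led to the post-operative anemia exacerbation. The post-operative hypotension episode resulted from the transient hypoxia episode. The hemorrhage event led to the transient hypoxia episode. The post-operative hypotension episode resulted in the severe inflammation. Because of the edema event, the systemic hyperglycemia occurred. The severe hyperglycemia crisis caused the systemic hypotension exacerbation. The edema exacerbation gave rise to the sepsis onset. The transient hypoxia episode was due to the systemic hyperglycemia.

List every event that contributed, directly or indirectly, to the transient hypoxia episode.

the edema event, the edema exacerbation, the hemorrhage event, the systemic hyperglycemia

Immediate causes of the transient hypoxia episode: the hemorrhage event, the systemic hyperglycemia.
Further upstream: the edema exacerbation, the edema event.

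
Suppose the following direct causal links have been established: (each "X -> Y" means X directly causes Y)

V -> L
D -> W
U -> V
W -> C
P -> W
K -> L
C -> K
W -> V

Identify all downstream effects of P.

C, K, L, V, W

Direct effects: W.
2 steps out: C, V.
3 steps out: K, L.
Not reachable from it: D, U.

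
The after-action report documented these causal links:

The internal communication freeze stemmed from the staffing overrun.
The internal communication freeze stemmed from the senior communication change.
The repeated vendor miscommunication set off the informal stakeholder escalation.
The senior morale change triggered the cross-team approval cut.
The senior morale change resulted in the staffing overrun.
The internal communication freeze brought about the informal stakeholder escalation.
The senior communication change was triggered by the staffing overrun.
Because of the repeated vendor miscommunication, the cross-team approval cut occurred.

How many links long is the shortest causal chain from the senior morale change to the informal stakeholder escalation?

Shortest chain: the senior morale change → the staffing overrun → the internal communication freeze → the informal stakeholder escalation.

3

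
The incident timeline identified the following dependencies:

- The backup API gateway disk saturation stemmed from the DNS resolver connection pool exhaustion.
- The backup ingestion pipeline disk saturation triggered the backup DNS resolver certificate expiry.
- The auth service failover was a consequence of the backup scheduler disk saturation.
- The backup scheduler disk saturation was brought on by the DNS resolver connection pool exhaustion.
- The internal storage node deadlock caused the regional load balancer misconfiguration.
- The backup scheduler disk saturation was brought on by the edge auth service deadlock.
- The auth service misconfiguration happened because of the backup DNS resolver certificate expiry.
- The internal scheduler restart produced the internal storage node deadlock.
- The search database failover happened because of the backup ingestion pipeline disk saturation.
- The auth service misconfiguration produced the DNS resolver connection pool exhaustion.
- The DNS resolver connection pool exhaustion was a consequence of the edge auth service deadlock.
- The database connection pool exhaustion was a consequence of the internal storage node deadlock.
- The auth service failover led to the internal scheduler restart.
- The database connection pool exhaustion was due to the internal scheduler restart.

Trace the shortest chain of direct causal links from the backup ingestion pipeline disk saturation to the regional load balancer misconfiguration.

the backup ingestion pipeline disk saturation → the backup DNS resolver certificate expiry → the auth service misconfiguration → the DNS resolver connection pool exhaustion → the backup scheduler disk saturation → the auth service failover → the internal scheduler restart → the internal storage node deadlock → the regional load balancer misconfiguration

the backup ingestion pipeline disk saturation → the backup DNS resolver certificate expiry
the backup DNS resolver certificate expiry → the auth service misconfiguration
the auth service misconfiguration → the DNS resolver connection pool exhaustion
the DNS resolver connection pool exhaustion → the backup scheduler disk saturation
the backup scheduler disk saturation → the auth service failover
the auth service failover → the internal scheduler restart
the internal scheduler restart → the internal storage node deadlock
the internal storage node deadlock → the regional load balancer misconfiguration
Length: 8 steps.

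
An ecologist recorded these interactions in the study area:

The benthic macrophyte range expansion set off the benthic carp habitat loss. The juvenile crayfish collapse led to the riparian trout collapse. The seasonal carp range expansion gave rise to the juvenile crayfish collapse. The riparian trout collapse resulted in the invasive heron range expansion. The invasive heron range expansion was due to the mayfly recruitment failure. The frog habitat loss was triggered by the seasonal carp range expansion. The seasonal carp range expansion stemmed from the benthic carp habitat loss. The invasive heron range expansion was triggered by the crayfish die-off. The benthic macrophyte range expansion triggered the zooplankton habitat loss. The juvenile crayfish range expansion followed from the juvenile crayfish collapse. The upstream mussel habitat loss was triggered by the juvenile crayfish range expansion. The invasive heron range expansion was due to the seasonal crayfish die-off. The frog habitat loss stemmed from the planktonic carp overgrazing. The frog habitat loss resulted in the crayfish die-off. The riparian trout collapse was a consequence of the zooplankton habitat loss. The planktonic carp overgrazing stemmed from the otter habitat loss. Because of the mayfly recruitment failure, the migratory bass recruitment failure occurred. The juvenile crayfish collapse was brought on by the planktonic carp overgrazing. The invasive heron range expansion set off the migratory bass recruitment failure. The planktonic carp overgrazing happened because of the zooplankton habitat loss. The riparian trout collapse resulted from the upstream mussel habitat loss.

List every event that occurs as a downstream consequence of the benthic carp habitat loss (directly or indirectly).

the crayfish die-off, the frog habitat loss, the invasive heron range expansion, the juvenile crayfish collapse, the juvenile crayfish range expansion, the migratory bass recruitment failure, the riparian trout collapse, the seasonal carp range expansion, the upstream mussel habitat loss

Direct effects: the seasonal carp range expansion.
2 steps out: the frog habitat loss, the juvenile crayfish collapse.
3 steps out: the juvenile crayfish range expansion, the crayfish die-off, the riparian trout collapse.
4 steps out: the upstream mussel habitat loss, the invasive heron range expansion.
5 steps out: the migratory bass recruitment failure.
Not reachable from it: the benthic macrophyte range expansion, the zooplankton habitat loss, the otter habitat loss, the planktonic carp overgrazing, the seasonal crayfish die-off, the mayfly recruitment failure.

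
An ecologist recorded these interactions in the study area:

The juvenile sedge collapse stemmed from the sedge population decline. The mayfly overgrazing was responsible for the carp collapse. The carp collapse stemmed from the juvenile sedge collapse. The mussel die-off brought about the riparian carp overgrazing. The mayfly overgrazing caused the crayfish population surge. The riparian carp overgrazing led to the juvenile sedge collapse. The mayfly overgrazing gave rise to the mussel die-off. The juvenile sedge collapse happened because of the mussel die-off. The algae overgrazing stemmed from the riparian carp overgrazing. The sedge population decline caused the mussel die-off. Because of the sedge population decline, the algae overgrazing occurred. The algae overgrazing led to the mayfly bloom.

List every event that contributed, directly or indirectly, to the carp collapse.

Immediate causes of the carp collapse: the mayfly overgrazing, the juvenile sedge collapse.
Further upstream: the sedge population decline, the mussel die-off, the riparian carp overgrazing.

the juvenile sedge collapse, the mayfly overgrazing, the mussel die-off, the riparian carp overgrazing, the sedge population decline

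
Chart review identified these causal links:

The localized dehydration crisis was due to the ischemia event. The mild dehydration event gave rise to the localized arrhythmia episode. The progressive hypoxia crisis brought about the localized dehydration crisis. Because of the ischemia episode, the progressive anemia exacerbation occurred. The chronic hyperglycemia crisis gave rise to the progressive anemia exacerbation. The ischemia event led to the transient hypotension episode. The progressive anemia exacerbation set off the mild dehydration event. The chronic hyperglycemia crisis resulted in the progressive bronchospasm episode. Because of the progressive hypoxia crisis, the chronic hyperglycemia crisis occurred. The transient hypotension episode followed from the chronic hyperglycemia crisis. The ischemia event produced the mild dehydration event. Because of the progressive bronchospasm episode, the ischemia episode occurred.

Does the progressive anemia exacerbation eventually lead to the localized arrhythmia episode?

There is a causal chain: the progressive anemia exacerbation → the mild dehydration event → the localized arrhythmia episode.

Yes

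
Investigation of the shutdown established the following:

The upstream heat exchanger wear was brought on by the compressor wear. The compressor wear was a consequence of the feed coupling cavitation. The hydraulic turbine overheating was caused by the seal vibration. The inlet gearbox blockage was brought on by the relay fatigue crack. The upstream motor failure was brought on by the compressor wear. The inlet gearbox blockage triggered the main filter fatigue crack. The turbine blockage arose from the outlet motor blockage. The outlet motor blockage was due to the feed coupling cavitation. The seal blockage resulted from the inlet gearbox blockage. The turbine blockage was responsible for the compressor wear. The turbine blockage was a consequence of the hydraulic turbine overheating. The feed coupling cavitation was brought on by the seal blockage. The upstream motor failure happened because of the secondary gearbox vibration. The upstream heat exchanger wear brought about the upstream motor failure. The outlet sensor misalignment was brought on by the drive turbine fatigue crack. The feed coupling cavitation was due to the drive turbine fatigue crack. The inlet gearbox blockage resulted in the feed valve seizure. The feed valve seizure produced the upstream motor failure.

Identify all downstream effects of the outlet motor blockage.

Direct effects: the turbine blockage.
2 steps out: the compressor wear.
3 steps out: the upstream heat exchanger wear, the upstream motor failure.
Not reachable from it: the drive turbine fatigue crack, the outlet sensor misalignment, the relay fatigue crack, the inlet gearbox blockage, the seal vibration, the seal blockage, the secondary gearbox vibration, the feed coupling cavitation, the feed valve seizure, the hydraulic turbine overheating, the main filter fatigue crack.

the compressor wear, the turbine blockage, the upstream heat exchanger wear, the upstream motor failure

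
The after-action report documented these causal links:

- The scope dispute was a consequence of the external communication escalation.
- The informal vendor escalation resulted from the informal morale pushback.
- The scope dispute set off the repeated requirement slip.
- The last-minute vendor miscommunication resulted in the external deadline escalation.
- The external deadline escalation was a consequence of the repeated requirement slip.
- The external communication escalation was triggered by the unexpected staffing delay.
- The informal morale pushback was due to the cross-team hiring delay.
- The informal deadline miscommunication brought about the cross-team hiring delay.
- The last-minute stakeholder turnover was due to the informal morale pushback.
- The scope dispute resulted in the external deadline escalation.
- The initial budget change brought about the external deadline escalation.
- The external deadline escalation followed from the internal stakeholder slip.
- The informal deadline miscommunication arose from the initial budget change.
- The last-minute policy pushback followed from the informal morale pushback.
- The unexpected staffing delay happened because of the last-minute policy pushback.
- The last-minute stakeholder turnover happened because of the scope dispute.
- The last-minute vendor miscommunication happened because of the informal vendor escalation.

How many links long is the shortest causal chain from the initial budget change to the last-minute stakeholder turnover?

4

Shortest chain: the initial budget change → the informal deadline miscommunication → the cross-team hiring delay → the informal morale pushback → the last-minute stakeholder turnover.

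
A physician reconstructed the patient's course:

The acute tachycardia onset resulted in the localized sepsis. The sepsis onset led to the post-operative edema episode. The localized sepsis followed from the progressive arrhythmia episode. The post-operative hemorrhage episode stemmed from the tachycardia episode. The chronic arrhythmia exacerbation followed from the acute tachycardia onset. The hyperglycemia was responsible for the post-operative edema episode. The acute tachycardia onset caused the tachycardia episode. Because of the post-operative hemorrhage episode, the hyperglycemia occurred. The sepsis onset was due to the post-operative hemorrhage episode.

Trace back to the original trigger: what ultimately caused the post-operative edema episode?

Tracing upstream from the post-operative edema episode: the post-operative edema episode ← the sepsis onset ← the post-operative hemorrhage episode ← the tachycardia episode ← the acute tachycardia onset.
The acute tachycardia onset has no stated cause, so it is the root.

the acute tachycardia onset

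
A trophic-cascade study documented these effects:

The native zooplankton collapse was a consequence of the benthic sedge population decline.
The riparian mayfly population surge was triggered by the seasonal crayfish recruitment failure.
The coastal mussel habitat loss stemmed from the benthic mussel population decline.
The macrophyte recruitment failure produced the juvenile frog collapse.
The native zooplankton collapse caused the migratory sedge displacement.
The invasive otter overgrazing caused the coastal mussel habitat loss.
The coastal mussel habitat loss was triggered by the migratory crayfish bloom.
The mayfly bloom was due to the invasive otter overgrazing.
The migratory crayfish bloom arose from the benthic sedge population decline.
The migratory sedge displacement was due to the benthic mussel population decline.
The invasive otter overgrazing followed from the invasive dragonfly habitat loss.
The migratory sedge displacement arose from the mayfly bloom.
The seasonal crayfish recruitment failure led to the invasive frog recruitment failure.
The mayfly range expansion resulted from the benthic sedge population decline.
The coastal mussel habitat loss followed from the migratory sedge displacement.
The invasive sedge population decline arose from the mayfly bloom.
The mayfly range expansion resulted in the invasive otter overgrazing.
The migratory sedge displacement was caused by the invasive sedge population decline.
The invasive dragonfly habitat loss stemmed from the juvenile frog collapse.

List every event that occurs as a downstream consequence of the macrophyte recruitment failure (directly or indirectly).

Direct effects: the juvenile frog collapse.
2 steps out: the invasive dragonfly habitat loss.
3 steps out: the invasive otter overgrazing.
4 steps out: the mayfly bloom, the coastal mussel habitat loss.
5 steps out: the invasive sedge population decline, the migratory sedge displacement.
Not reachable from it: the benthic sedge population decline, the seasonal crayfish recruitment failure, the mayfly range expansion, the invasive frog recruitment failure, the native zooplankton collapse, the riparian mayfly population surge, the migratory crayfish bloom, the benthic mussel population decline.

the coastal mussel habitat loss, the invasive dragonfly habitat loss, the invasive otter overgrazing, the invasive sedge population decline, the juvenile frog collapse, the mayfly bloom, the migratory sedge displacement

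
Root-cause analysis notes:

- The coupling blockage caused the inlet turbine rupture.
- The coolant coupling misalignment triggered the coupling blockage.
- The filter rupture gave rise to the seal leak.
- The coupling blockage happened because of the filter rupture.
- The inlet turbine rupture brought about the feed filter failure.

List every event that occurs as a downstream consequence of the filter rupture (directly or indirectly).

the coupling blockage, the feed filter failure, the inlet turbine rupture, the seal leak

Direct effects: the coupling blockage, the seal leak.
2 steps out: the inlet turbine rupture.
3 steps out: the feed filter failure.
Not reachable from it: the coolant coupling misalignment.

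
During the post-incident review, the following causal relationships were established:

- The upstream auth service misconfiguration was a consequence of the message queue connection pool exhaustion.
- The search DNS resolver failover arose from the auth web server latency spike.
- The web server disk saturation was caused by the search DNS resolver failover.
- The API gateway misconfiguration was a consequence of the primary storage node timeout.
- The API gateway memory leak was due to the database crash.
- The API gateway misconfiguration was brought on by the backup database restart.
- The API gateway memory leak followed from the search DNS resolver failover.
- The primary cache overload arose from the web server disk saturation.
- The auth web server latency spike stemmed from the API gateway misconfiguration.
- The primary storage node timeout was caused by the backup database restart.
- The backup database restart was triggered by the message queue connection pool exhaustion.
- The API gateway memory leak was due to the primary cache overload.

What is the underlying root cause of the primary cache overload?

the message queue connection pool exhaustion

Tracing upstream from the primary cache overload: the primary cache overload ← the web server disk saturation ← the search DNS resolver failover ← the auth web server latency spike ← the API gateway misconfiguration ← the backup database restart ← the message queue connection pool exhaustion.
The message queue connection pool exhaustion has no stated cause, so it is the root.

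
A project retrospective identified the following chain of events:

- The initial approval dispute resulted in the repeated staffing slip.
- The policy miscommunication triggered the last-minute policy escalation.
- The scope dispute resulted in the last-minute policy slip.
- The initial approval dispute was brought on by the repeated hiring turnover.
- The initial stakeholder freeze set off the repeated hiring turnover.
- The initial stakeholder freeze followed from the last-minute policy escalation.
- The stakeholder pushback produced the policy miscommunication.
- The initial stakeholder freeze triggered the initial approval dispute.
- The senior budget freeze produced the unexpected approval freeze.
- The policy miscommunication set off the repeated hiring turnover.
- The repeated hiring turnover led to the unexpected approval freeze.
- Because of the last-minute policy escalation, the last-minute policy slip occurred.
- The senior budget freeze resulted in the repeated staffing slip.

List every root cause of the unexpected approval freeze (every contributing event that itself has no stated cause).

Tracing upstream from the unexpected approval freeze: the unexpected approval freeze ← the repeated hiring turnover ← the policy miscommunication ← the stakeholder pushback.
A separate upstream branch: the unexpected approval freeze ← the senior budget freeze.
Each of those chain origins has no stated cause.

the senior budget freeze, the stakeholder pushback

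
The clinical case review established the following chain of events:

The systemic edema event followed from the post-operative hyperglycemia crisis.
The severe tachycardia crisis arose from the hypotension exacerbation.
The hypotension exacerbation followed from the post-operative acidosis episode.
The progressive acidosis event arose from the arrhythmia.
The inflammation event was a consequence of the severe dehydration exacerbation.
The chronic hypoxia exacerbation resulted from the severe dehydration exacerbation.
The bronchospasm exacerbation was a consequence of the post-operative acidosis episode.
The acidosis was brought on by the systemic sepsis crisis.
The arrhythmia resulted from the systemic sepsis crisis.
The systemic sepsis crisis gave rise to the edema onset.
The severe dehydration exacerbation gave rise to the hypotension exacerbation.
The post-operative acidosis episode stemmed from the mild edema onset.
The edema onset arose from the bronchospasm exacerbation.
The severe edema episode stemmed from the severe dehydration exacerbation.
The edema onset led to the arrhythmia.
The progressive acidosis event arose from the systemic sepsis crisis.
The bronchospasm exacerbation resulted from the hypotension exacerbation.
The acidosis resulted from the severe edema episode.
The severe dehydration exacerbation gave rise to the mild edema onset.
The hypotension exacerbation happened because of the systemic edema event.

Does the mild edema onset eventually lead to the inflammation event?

The mild edema onset leads to the post-operative acidosis episode, the hypotension exacerbation, the severe tachycardia crisis, the bronchospasm exacerbation, the edema onset, the arrhythmia, the progressive acidosis event; the inflammation event is not among them.

No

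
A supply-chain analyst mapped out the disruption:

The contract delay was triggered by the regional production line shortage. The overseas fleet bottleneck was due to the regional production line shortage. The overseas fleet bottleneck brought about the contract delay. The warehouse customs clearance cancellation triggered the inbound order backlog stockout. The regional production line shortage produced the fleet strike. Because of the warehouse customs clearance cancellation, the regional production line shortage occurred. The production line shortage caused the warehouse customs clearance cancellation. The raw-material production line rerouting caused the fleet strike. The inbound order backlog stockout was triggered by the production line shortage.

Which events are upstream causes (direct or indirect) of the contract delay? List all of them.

the overseas fleet bottleneck, the production line shortage, the regional production line shortage, the warehouse customs clearance cancellation

Immediate causes of the contract delay: the regional production line shortage, the overseas fleet bottleneck.
Further upstream: the production line shortage, the warehouse customs clearance cancellation.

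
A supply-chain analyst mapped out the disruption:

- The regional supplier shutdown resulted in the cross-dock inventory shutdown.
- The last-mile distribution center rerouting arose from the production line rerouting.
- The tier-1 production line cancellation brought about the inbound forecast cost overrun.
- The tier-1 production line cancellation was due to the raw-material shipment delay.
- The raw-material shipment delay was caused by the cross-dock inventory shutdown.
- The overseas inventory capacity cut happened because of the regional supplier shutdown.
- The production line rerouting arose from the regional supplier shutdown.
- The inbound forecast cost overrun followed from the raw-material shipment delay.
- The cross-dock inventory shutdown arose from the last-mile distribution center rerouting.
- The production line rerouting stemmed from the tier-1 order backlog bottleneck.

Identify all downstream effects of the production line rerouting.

Direct effects: the last-mile distribution center rerouting.
2 steps out: the cross-dock inventory shutdown.
3 steps out: the raw-material shipment delay.
4 steps out: the tier-1 production line cancellation, the inbound forecast cost overrun.
Not reachable from it: the tier-1 order backlog bottleneck, the regional supplier shutdown, the overseas inventory capacity cut.

the cross-dock inventory shutdown, the inbound forecast cost overrun, the last-mile distribution center rerouting, the raw-material shipment delay, the tier-1 production line cancellation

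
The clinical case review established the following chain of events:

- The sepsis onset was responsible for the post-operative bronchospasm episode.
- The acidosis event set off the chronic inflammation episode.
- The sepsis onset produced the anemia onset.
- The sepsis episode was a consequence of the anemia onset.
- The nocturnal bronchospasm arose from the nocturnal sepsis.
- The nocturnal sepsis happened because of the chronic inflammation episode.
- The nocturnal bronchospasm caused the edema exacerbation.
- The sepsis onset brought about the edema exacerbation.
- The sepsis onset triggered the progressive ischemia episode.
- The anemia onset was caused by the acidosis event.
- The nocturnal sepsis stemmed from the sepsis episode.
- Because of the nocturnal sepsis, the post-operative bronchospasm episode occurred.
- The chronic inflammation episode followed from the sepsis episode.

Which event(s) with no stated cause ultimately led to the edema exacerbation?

the acidosis event, the sepsis onset

Tracing upstream from the edema exacerbation: the edema exacerbation ← the sepsis onset.
A separate upstream branch: the edema exacerbation ← the nocturnal bronchospasm ← the nocturnal sepsis ← the chronic inflammation episode ← the acidosis event.
Each of those chain origins has no stated cause.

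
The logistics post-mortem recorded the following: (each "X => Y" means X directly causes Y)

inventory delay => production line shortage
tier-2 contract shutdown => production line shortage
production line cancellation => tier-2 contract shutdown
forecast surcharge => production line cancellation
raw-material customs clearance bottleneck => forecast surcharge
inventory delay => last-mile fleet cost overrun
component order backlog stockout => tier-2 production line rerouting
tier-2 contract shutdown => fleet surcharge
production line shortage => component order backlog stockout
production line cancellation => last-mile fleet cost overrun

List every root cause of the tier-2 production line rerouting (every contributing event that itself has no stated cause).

the inventory delay, the raw-material customs clearance bottleneck

Tracing upstream from the tier-2 production line rerouting: the tier-2 production line rerouting ← the component order backlog stockout ← the production line shortage ← the inventory delay.
A separate upstream branch: the tier-2 production line rerouting ← the component order backlog stockout ← the production line shortage ← the tier-2 contract shutdown ← the production line cancellation ← the forecast surcharge ← the raw-material customs clearance bottleneck.
Each of those chain origins has no stated cause.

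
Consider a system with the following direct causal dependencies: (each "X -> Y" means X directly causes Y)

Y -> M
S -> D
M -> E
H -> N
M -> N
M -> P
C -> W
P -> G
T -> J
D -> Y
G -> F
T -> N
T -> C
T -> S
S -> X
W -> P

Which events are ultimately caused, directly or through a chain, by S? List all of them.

Direct effects: D, X.
2 steps out: Y.
3 steps out: M.
4 steps out: P, N, E.
5 steps out: G.
6 steps out: F.
Not reachable from it: T, J, C, W, H.

D, E, F, G, M, N, P, X, Y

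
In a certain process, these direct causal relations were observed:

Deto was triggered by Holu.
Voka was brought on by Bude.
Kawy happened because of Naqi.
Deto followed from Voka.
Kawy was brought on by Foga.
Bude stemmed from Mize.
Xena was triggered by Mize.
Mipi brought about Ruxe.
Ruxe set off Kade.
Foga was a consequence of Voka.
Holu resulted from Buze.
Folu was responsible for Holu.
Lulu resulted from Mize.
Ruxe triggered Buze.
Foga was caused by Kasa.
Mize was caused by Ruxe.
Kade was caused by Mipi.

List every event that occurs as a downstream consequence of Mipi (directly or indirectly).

Direct effects: Ruxe, Kade.
2 steps out: Mize, Buze.
3 steps out: Xena, Bude, Lulu, Holu.
4 steps out: Voka, Deto.
5 steps out: Foga.
6 steps out: Kawy.
Not reachable from it: Folu, Kasa, Naqi.

Bude, Buze, Deto, Foga, Holu, Kade, Kawy, Lulu, Mize, Ruxe, Voka, Xena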